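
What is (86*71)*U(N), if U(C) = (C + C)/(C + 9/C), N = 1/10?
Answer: 12212/901 ≈ 13.554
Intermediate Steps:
N = ⅒ ≈ 0.10000
U(C) = 2*C/(C + 9/C) (U(C) = (2*C)/(C + 9/C) = 2*C/(C + 9/C))
(86*71)*U(N) = (86*71)*(2*(⅒)²/(9 + (⅒)²)) = 6106*(2*(1/100)/(9 + 1/100)) = 6106*(2*(1/100)/(901/100)) = 6106*(2*(1/100)*(100/901)) = 6106*(2/901) = 12212/901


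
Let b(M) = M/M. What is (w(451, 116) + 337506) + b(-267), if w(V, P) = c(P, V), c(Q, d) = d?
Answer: 337958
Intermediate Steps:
w(V, P) = V
b(M) = 1
(w(451, 116) + 337506) + b(-267) = (451 + 337506) + 1 = 337957 + 1 = 337958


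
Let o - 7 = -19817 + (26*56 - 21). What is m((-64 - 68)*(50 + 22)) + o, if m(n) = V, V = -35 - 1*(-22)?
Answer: -18388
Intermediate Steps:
V = -13 (V = -35 + 22 = -13)
m(n) = -13
o = -18375 (o = 7 + (-19817 + (26*56 - 21)) = 7 + (-19817 + (1456 - 21)) = 7 + (-19817 + 1435) = 7 - 18382 = -18375)
m((-64 - 68)*(50 + 22)) + o = -13 - 18375 = -18388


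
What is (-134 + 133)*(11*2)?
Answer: -22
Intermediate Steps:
(-134 + 133)*(11*2) = -1*22 = -22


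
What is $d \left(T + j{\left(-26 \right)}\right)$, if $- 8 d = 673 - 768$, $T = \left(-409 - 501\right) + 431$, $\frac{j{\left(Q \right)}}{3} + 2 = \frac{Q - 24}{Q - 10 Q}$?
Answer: $- \frac{449825}{78} \approx -5767.0$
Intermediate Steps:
$j{\left(Q \right)} = -6 - \frac{-24 + Q}{3 Q}$ ($j{\left(Q \right)} = -6 + 3 \frac{Q - 24}{Q - 10 Q} = -6 + 3 \frac{-24 + Q}{\left(-9\right) Q} = -6 + 3 \left(-24 + Q\right) \left(- \frac{1}{9 Q}\right) = -6 + 3 \left(- \frac{-24 + Q}{9 Q}\right) = -6 - \frac{-24 + Q}{3 Q}$)
$T = -479$ ($T = -910 + 431 = -479$)
$d = \frac{95}{8}$ ($d = - \frac{673 - 768}{8} = \left(- \frac{1}{8}\right) \left(-95\right) = \frac{95}{8} \approx 11.875$)
$d \left(T + j{\left(-26 \right)}\right) = \frac{95 \left(-479 - \left(\frac{19}{3} - \frac{8}{-26}\right)\right)}{8} = \frac{95 \left(-479 + \left(- \frac{19}{3} + 8 \left(- \frac{1}{26}\right)\right)\right)}{8} = \frac{95 \left(-479 - \frac{259}{39}\right)}{8} = \frac{95}{8} \left(- \frac{18940}{39}\right) = - \frac{449825}{78}$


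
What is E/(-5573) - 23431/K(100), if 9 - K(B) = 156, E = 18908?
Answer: 127801487/819231 ≈ 156.00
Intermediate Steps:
K(B) = -147 (K(B) = 9 - 1*156 = 9 - 156 = -147)
E/(-5573) - 23431/K(100) = 18908/(-5573) - 23431/(-147) = 18908*(-1/5573) - 23431*(-1/147) = -18908/5573 + 23431/147 = 127801487/819231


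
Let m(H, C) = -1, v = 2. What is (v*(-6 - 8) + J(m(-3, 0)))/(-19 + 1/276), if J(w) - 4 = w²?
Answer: 6348/5243 ≈ 1.2108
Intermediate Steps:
J(w) = 4 + w²
(v*(-6 - 8) + J(m(-3, 0)))/(-19 + 1/276) = (2*(-6 - 8) + (4 + (-1)²))/(-19 + 1/276) = (2*(-14) + (4 + 1))/(-19 + 1/276) = (-28 + 5)/(-5243/276) = -23*(-276/5243) = 6348/5243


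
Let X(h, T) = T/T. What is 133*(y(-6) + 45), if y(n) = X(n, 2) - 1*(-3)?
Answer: 6517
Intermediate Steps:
X(h, T) = 1
y(n) = 4 (y(n) = 1 - 1*(-3) = 1 + 3 = 4)
133*(y(-6) + 45) = 133*(4 + 45) = 133*49 = 6517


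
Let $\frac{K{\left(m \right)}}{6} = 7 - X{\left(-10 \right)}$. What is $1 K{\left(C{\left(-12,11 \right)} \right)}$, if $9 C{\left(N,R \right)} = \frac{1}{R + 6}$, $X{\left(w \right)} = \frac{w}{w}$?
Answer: $36$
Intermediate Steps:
$X{\left(w \right)} = 1$
$C{\left(N,R \right)} = \frac{1}{9 \left(6 + R\right)}$ ($C{\left(N,R \right)} = \frac{1}{9 \left(R + 6\right)} = \frac{1}{9 \left(6 + R\right)}$)
$K{\left(m \right)} = 36$ ($K{\left(m \right)} = 6 \left(7 - 1\right) = 6 \cdot 6 = 36$)
$1 K{\left(C{\left(-12,11 \right)} \right)} = 1 \cdot 36 = 36$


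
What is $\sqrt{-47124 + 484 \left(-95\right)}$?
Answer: $92 i \sqrt{11} \approx 305.13 i$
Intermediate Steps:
$\sqrt{-47124 + 484 \left(-95\right)} = \sqrt{-47124 - 45980} = \sqrt{-93104} = 92 i \sqrt{11}$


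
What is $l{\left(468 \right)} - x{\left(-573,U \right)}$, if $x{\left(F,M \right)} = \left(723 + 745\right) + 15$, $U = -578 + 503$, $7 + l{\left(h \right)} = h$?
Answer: $-1022$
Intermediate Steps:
$l{\left(h \right)} = -7 + h$
$U = -75$
$x{\left(F,M \right)} = 1483$ ($x{\left(F,M \right)} = 1468 + 15 = 1483$)
$l{\left(468 \right)} - x{\left(-573,U \right)} = \left(-7 + 468\right) - 1483 = 461 - 1483 = -1022$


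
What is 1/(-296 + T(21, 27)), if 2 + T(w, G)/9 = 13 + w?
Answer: -⅛ ≈ -0.12500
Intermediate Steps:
T(w, G) = 99 + 9*w (T(w, G) = -18 + 9*(13 + w) = -18 + (117 + 9*w) = 99 + 9*w)
1/(-296 + T(21, 27)) = 1/(-296 + (99 + 9*21)) = 1/(-296 + (99 + 189)) = 1/(-296 + 288) = 1/(-8) = -⅛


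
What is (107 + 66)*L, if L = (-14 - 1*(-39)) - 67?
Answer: -7266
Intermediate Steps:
L = -42 (L = (-14 + 39) - 67 = 25 - 67 = -42)
(107 + 66)*L = (107 + 66)*(-42) = 173*(-42) = -7266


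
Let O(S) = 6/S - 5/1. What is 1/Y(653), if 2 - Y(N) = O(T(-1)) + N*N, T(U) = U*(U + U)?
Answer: -1/426405 ≈ -2.3452e-6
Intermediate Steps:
T(U) = 2*U² (T(U) = U*(2*U) = 2*U²)
O(S) = -5 + 6/S (O(S) = 6/S - 5*1 = 6/S - 5 = -5 + 6/S)
Y(N) = 4 - N² (Y(N) = 2 - ((-5 + 6/((2*(-1)²))) + N*N) = 2 - ((-5 + 6/((2*1))) + N²) = 2 - ((-5 + 6/2) + N²) = 2 - ((-5 + 6*(½)) + N²) = 2 - ((-5 + 3) + N²) = 2 - (-2 + N²) = 2 + (2 - N²) = 4 - N²)
1/Y(653) = 1/(4 - 1*653²) = 1/(4 - 1*426409) = 1/(4 - 426409) = 1/(-426405) = -1/426405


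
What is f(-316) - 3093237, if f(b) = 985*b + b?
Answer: -3404813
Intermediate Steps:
f(b) = 986*b
f(-316) - 3093237 = 986*(-316) - 3093237 = -311576 - 3093237 = -3404813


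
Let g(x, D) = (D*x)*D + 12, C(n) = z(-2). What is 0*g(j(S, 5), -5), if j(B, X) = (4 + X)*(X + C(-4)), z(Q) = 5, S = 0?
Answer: 0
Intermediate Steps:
C(n) = 5
j(B, X) = (4 + X)*(5 + X) (j(B, X) = (4 + X)*(X + 5) = (4 + X)*(5 + X))
g(x, D) = 12 + x*D² (g(x, D) = x*D² + 12 = 12 + x*D²)
0*g(j(S, 5), -5) = 0*(12 + (20 + 5² + 9*5)*(-5)²) = 0*(12 + (20 + 25 + 45)*25) = 0*(12 + 90*25) = 0*(12 + 2250) = 0*2262 = 0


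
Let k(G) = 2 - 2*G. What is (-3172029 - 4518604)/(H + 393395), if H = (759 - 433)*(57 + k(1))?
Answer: -7690633/411977 ≈ -18.668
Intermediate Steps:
H = 18582 (H = (759 - 433)*(57 + (2 - 2*1)) = 326*(57 + (2 - 2)) = 326*(57 + 0) = 326*57 = 18582)
(-3172029 - 4518604)/(H + 393395) = (-3172029 - 4518604)/(18582 + 393395) = -7690633/411977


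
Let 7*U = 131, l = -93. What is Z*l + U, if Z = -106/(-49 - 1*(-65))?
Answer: 35551/56 ≈ 634.84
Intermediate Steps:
U = 131/7 (U = (⅐)*131 = 131/7 ≈ 18.714)
Z = -53/8 (Z = -106/(-49 + 65) = -106/16 = -106*1/16 = -53/8 ≈ -6.6250)
Z*l + U = -53/8*(-93) + 131/7 = 4929/8 + 131/7 = 35551/56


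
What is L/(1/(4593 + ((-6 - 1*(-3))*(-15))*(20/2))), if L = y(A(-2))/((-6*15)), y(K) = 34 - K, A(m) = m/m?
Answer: -18491/10 ≈ -1849.1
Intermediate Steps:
A(m) = 1
L = -11/30 (L = (34 - 1*1)/((-6*15)) = (34 - 1)/(-90) = 33*(-1/90) = -11/30 ≈ -0.36667)
L/(1/(4593 + ((-6 - 1*(-3))*(-15))*(20/2))) = -11/(30*(1/(4593 + ((-6 - 1*(-3))*(-15))*(20/2)))) = -11/(30*(1/(4593 + ((-6 + 3)*(-15))*(20*(1/2))))) = -11/(30*(1/(4593 - 3*(-15)*10))) = -11/(30*(1/(4593 + 45*10))) = -11/(30*(1/(4593 + 450))) = -11/(30*(1/5043)) = -11/(30*1/5043) = -11/30*5043 = -18491/10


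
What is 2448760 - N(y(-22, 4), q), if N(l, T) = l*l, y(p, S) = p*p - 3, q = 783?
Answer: 2217399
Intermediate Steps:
y(p, S) = -3 + p² (y(p, S) = p² - 3 = -3 + p²)
N(l, T) = l²
2448760 - N(y(-22, 4), q) = 2448760 - (-3 + (-22)²)² = 2448760 - (-3 + 484)² = 2448760 - 1*481² = 2448760 - 1*231361 = 2448760 - 231361 = 2217399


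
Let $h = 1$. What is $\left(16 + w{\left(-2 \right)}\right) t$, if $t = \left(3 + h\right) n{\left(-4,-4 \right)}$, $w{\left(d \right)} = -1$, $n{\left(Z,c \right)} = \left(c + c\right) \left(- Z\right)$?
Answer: $-1920$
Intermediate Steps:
$n{\left(Z,c \right)} = - 2 Z c$ ($n{\left(Z,c \right)} = 2 c \left(- Z\right) = - 2 Z c$)
$t = -128$ ($t = \left(3 + 1\right) \left(\left(-2\right) \left(-4\right) \left(-4\right)\right) = 4 \left(-32\right) = -128$)
$\left(16 + w{\left(-2 \right)}\right) t = \left(16 - 1\right) \left(-128\right) = 15 \left(-128\right) = -1920$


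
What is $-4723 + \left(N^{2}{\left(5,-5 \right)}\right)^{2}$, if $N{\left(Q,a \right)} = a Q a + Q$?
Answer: $285605277$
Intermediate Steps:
$N{\left(Q,a \right)} = Q + Q a^{2}$ ($N{\left(Q,a \right)} = Q a a + Q = Q a^{2} + Q = Q + Q a^{2}$)
$-4723 + \left(N^{2}{\left(5,-5 \right)}\right)^{2} = -4723 + \left(\left(5 \left(1 + \left(-5\right)^{2}\right)\right)^{2}\right)^{2} = -4723 + \left(\left(5 \left(1 + 25\right)\right)^{2}\right)^{2} = -4723 + \left(\left(5 \cdot 26\right)^{2}\right)^{2} = -4723 + \left(130^{2}\right)^{2} = -4723 + 16900^{2} = -4723 + 285610000 = 285605277$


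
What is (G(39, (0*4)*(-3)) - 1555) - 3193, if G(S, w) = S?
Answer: -4709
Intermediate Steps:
(G(39, (0*4)*(-3)) - 1555) - 3193 = (39 - 1555) - 3193 = -1516 - 3193 = -4709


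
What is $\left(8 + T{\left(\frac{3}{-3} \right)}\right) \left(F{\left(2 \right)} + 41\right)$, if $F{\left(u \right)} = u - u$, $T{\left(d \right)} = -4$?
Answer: $164$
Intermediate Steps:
$F{\left(u \right)} = 0$
$\left(8 + T{\left(\frac{3}{-3} \right)}\right) \left(F{\left(2 \right)} + 41\right) = \left(8 - 4\right) \left(0 + 41\right) = 4 \cdot 41 = 164$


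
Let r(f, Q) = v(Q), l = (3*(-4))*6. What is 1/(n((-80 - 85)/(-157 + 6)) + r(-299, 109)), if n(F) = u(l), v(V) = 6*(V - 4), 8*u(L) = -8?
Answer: 1/629 ≈ 0.0015898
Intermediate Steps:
l = -72 (l = -12*6 = -72)
u(L) = -1 (u(L) = (⅛)*(-8) = -1)
v(V) = -24 + 6*V (v(V) = 6*(-4 + V) = -24 + 6*V)
r(f, Q) = -24 + 6*Q
n(F) = -1
1/(n((-80 - 85)/(-157 + 6)) + r(-299, 109)) = 1/(-1 + (-24 + 6*109)) = 1/(-1 + (-24 + 654)) = 1/(-1 + 630) = 1/629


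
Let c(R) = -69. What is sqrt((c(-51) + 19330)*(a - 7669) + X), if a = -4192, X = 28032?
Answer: I*sqrt(228426689) ≈ 15114.0*I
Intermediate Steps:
sqrt((c(-51) + 19330)*(a - 7669) + X) = sqrt((-69 + 19330)*(-4192 - 7669) + 28032) = sqrt(19261*(-11861) + 28032) = sqrt(-228454721 + 28032) = sqrt(-228426689) = I*sqrt(228426689)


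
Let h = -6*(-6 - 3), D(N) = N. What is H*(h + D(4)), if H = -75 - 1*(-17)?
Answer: -3364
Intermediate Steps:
H = -58 (H = -75 + 17 = -58)
h = 54 (h = -6*(-9) = 54)
H*(h + D(4)) = -58*(54 + 4) = -58*58 = -3364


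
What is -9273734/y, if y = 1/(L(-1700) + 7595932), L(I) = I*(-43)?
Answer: -71120562805488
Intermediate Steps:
L(I) = -43*I
y = 1/7669032 (y = 1/(-43*(-1700) + 7595932) = 1/(73100 + 7595932) = 1/7669032 ≈ 1.3039e-7)
-9273734/y = -9273734/1/7669032 = -9273734*7669032 = -71120562805488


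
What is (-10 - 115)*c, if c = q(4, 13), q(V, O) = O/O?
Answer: -125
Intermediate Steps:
q(V, O) = 1
c = 1
(-10 - 115)*c = (-10 - 115)*1 = -125*1 = -125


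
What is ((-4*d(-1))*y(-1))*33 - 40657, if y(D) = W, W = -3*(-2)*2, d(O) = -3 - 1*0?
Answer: -35905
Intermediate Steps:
d(O) = -3 (d(O) = -3 + 0 = -3)
W = 12 (W = 6*2 = 12)
y(D) = 12
((-4*d(-1))*y(-1))*33 - 40657 = (-4*(-3)*12)*33 - 40657 = (12*12)*33 - 40657 = 144*33 - 40657 = 4752 - 40657 = -35905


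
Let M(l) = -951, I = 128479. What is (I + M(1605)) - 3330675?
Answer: -3203147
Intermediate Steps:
(I + M(1605)) - 3330675 = (128479 - 951) - 3330675 = 127528 - 3330675 = -3203147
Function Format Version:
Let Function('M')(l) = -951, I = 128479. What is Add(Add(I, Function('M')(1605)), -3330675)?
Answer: -3203147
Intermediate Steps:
Add(Add(I, Function('M')(1605)), -3330675) = Add(Add(128479, -951), -3330675) = Add(127528, -3330675) = -3203147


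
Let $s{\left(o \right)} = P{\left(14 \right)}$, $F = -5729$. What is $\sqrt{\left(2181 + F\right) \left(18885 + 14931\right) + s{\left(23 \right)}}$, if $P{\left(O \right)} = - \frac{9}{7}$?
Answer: $\frac{i \sqrt{5878979295}}{7} \approx 10954.0 i$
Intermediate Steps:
$P{\left(O \right)} = - \frac{9}{7}$ ($P{\left(O \right)} = \left(-9\right) \frac{1}{7} = - \frac{9}{7}$)
$s{\left(o \right)} = - \frac{9}{7}$
$\sqrt{\left(2181 + F\right) \left(18885 + 14931\right) + s{\left(23 \right)}} = \sqrt{\left(2181 - 5729\right) \left(18885 + 14931\right) - \frac{9}{7}} = \sqrt{\left(-3548\right) 33816 - \frac{9}{7}} = \sqrt{-119979168 - \frac{9}{7}} = \sqrt{- \frac{839854185}{7}} = \frac{i \sqrt{5878979295}}{7}$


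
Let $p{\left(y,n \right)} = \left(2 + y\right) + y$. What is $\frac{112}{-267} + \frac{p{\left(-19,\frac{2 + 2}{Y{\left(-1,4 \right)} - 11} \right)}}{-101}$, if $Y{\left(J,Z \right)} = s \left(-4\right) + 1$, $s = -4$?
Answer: $- \frac{1700}{26967} \approx -0.06304$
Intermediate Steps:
$Y{\left(J,Z \right)} = 17$ ($Y{\left(J,Z \right)} = \left(-4\right) \left(-4\right) + 1 = 16 + 1 = 17$)
$p{\left(y,n \right)} = 2 + 2 y$
$\frac{112}{-267} + \frac{p{\left(-19,\frac{2 + 2}{Y{\left(-1,4 \right)} - 11} \right)}}{-101} = \frac{112}{-267} + \frac{2 + 2 \left(-19\right)}{-101} = 112 \left(- \frac{1}{267}\right) + \left(2 - 38\right) \left(- \frac{1}{101}\right) = - \frac{112}{267} - - \frac{36}{101} = - \frac{112}{267} + \frac{36}{101} = - \frac{1700}{26967}$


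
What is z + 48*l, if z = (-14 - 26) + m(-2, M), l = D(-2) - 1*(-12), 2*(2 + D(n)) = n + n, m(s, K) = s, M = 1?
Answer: 342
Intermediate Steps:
D(n) = -2 + n (D(n) = -2 + (n + n)/2 = -2 + (2*n)/2 = -2 + n)
l = 8 (l = (-2 - 2) - 1*(-12) = -4 + 12 = 8)
z = -42 (z = (-14 - 26) - 2 = -40 - 2 = -42)
z + 48*l = -42 + 48*8 = -42 + 384 = 342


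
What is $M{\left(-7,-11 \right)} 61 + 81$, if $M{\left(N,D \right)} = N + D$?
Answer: $-1017$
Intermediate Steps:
$M{\left(N,D \right)} = D + N$
$M{\left(-7,-11 \right)} 61 + 81 = \left(-11 - 7\right) 61 + 81 = \left(-18\right) 61 + 81 = -1098 + 81 = -1017$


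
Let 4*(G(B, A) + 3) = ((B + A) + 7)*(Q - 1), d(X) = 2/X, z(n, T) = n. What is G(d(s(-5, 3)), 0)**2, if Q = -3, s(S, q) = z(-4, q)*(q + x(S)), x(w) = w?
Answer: 1681/16 ≈ 105.06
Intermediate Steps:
s(S, q) = -4*S - 4*q (s(S, q) = -4*(q + S) = -4*(S + q) = -4*S - 4*q)
G(B, A) = -10 - A - B (G(B, A) = -3 + (((B + A) + 7)*(-3 - 1))/4 = -3 + (((A + B) + 7)*(-4))/4 = -3 + ((7 + A + B)*(-4))/4 = -3 + (-28 - 4*A - 4*B)/4 = -3 + (-7 - A - B) = -10 - A - B)
G(d(s(-5, 3)), 0)**2 = (-10 - 1*0 - 2/(-4*(-5) - 4*3))**2 = (-10 + 0 - 2/(20 - 12))**2 = (-10 + 0 - 2/8)**2 = (-10 + 0 - 1*1/4)**2 = (-10 + 0 - 1/4)**2 = (-41/4)**2 = 1681/16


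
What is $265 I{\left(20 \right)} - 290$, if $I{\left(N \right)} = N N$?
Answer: $105710$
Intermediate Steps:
$I{\left(N \right)} = N^{2}$
$265 I{\left(20 \right)} - 290 = 265 \cdot 20^{2} - 290 = 265 \cdot 400 - 290 = 106000 - 290 = 105710$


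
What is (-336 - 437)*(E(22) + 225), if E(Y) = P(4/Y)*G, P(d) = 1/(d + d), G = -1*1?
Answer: -687197/4 ≈ -1.7180e+5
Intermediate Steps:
G = -1
P(d) = 1/(2*d)
E(Y) = -Y/8 (E(Y) = (1/(2*((4/Y))))*(-1) = ((Y/4)/2)*(-1) = (Y/8)*(-1) = -Y/8)
(-336 - 437)*(E(22) + 225) = (-336 - 437)*(-⅛*22 + 225) = -773*(-11/4 + 225) = -773*889/4 = -687197/4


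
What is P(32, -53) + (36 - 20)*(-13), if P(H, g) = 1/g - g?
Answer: -8216/53 ≈ -155.02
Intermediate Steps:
P(32, -53) + (36 - 20)*(-13) = (1/(-53) - 1*(-53)) + (36 - 20)*(-13) = (-1/53 + 53) + 16*(-13) = 2808/53 - 208 = -8216/53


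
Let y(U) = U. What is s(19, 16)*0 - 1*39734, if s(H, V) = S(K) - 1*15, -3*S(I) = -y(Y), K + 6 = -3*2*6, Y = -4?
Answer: -39734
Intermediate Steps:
K = -42 (K = -6 - 3*2*6 = -6 - 6*6 = -6 - 36 = -42)
S(I) = -4/3 (S(I) = -(-1)*(-4)/3 = -⅓*4 = -4/3)
s(H, V) = -49/3 (s(H, V) = -4/3 - 1*15 = -4/3 - 15 = -49/3)
s(19, 16)*0 - 1*39734 = -49/3*0 - 1*39734 = 0 - 39734 = -39734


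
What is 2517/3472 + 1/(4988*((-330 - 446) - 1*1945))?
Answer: 8540399111/11780798064 ≈ 0.72494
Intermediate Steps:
2517/3472 + 1/(4988*((-330 - 446) - 1*1945)) = 2517*(1/3472) + 1/(4988*(-776 - 1945)) = 2517/3472 + (1/4988)/(-2721) = 2517/3472 + (1/4988)*(-1/2721) = 2517/3472 - 1/13572348 = 8540399111/11780798064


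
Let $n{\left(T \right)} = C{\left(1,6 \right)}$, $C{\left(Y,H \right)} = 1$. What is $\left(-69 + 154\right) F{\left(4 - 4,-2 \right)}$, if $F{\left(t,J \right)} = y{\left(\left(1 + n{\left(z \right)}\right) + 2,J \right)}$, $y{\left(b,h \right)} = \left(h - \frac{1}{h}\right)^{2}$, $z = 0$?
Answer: $\frac{765}{4} \approx 191.25$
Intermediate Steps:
$n{\left(T \right)} = 1$
$F{\left(t,J \right)} = \frac{\left(-1 + J^{2}\right)^{2}}{J^{2}}$
$\left(-69 + 154\right) F{\left(4 - 4,-2 \right)} = \left(-69 + 154\right) \frac{\left(-1 + \left(-2\right)^{2}\right)^{2}}{4} = 85 \frac{\left(-1 + 4\right)^{2}}{4} = 85 \frac{3^{2}}{4} = 85 \cdot \frac{1}{4} \cdot 9 = 85 \cdot \frac{9}{4} = \frac{765}{4}$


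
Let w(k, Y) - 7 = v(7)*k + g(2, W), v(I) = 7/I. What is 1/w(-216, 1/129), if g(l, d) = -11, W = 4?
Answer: -1/220 ≈ -0.0045455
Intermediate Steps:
w(k, Y) = -4 + k (w(k, Y) = 7 + ((7/7)*k - 11) = 7 + ((7*(⅐))*k - 11) = 7 + (1*k - 11) = 7 + (k - 11) = 7 + (-11 + k) = -4 + k)
1/w(-216, 1/129) = 1/(-4 - 216) = 1/(-220) = -1/220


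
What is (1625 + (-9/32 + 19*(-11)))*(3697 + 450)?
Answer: 187871541/32 ≈ 5.8710e+6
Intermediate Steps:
(1625 + (-9/32 + 19*(-11)))*(3697 + 450) = (1625 + (-9*1/32 - 209))*4147 = (1625 + (-9/32 - 209))*4147 = (1625 - 6697/32)*4147 = (45303/32)*4147 = 187871541/32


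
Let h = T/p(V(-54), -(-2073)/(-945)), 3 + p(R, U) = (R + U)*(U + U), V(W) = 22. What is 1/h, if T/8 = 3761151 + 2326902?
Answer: -8919973/4832696471400 ≈ -1.8458e-6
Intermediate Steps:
p(R, U) = -3 + 2*U*(R + U) (p(R, U) = -3 + (R + U)*(U + U) = -3 + (R + U)*(2*U) = -3 + 2*U*(R + U))
T = 48704424 (T = 8*(3761151 + 2326902) = 8*6088053 = 48704424)
h = -4832696471400/8919973 (h = 48704424/(-3 + 2*(-(-2073)/(-945))**2 + 2*22*(-(-2073)/(-945))) = 48704424/(-3 + 2*(-(-2073)*(-1)/945)**2 + 2*22*(-(-2073)*(-1)/945)) = 48704424/(-3 + 2*(-1*691/315)**2 + 2*22*(-1*691/315)) = 48704424/(-3 + 2*(-691/315)**2 + 2*22*(-691/315)) = 48704424/(-3 + 2*(477481/99225) - 30404/315) = 48704424/(-3 + 954962/99225 - 30404/315) = 48704424/(-8919973/99225) = 48704424*(-99225/8919973) = -4832696471400/8919973 ≈ -5.4178e+5)
1/h = 1/(-4832696471400/8919973) = -8919973/4832696471400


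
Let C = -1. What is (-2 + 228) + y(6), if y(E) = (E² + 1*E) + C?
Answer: 267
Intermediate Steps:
y(E) = -1 + E + E² (y(E) = (E² + 1*E) - 1 = (E² + E) - 1 = (E + E²) - 1 = -1 + E + E²)
(-2 + 228) + y(6) = (-2 + 228) + (-1 + 6 + 6²) = 226 + (-1 + 6 + 36) = 226 + 41 = 267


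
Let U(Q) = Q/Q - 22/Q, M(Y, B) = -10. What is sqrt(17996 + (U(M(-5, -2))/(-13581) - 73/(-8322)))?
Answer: sqrt(13313872125093570)/860130 ≈ 134.15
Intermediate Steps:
U(Q) = 1 - 22/Q
sqrt(17996 + (U(M(-5, -2))/(-13581) - 73/(-8322))) = sqrt(17996 + (((-22 - 10)/(-10))/(-13581) - 73/(-8322))) = sqrt(17996 + (-1/10*(-32)*(-1/13581) - 73*(-1/8322))) = sqrt(17996 + ((16/5)*(-1/13581) + 1/114)) = sqrt(17996 + (-16/67905 + 1/114)) = sqrt(17996 + 22027/2580390) = sqrt(46436720467/2580390) = sqrt(13313872125093570)/860130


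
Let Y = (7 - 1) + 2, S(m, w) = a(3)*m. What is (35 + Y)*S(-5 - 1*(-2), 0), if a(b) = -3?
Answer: 387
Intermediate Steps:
S(m, w) = -3*m
Y = 8 (Y = 6 + 2 = 8)
(35 + Y)*S(-5 - 1*(-2), 0) = (35 + 8)*(-3*(-5 - 1*(-2))) = 43*(-3*(-5 + 2)) = 43*(-3*(-3)) = 43*9 = 387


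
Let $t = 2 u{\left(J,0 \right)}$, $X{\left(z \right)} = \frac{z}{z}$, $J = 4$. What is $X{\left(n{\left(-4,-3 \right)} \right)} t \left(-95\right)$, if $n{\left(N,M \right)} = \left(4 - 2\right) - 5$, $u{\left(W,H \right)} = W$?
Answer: $-760$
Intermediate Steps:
$n{\left(N,M \right)} = -3$ ($n{\left(N,M \right)} = 2 - 5 = -3$)
$X{\left(z \right)} = 1$
$t = 8$ ($t = 2 \cdot 4 = 8$)
$X{\left(n{\left(-4,-3 \right)} \right)} t \left(-95\right) = 1 \cdot 8 \left(-95\right) = 8 \left(-95\right) = -760$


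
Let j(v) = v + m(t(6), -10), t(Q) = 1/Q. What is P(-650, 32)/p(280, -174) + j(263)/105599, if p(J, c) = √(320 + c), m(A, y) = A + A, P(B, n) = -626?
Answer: 790/316797 - 313*√146/73 ≈ -51.806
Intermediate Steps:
m(A, y) = 2*A
j(v) = ⅓ + v (j(v) = v + 2/6 = v + 2*(⅙) = v + ⅓ = ⅓ + v)
P(-650, 32)/p(280, -174) + j(263)/105599 = -626/√(320 - 174) + (⅓ + 263)/105599 = -626*√146/146 + (790/3)*(1/105599) = -313*√146/73 + 790/316797 = 790/316797 - 313*√146/73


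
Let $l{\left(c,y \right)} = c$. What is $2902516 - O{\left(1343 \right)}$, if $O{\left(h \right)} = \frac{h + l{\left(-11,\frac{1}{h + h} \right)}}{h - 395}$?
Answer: $\frac{229298653}{79} \approx 2.9025 \cdot 10^{6}$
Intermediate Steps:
$O{\left(h \right)} = \frac{-11 + h}{-395 + h}$ ($O{\left(h \right)} = \frac{h - 11}{h - 395} = \frac{-11 + h}{-395 + h}$)
$2902516 - O{\left(1343 \right)} = 2902516 - \frac{-11 + 1343}{-395 + 1343} = 2902516 - \frac{1}{948} \cdot 1332 = 2902516 - \frac{111}{79} = \frac{229298653}{79}$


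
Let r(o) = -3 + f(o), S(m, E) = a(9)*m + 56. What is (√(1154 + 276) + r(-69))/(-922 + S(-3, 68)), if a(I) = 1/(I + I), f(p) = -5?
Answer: 48/5197 - 6*√1430/5197 ≈ -0.034422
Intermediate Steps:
a(I) = 1/(2*I)
S(m, E) = 56 + m/18 (S(m, E) = ((½)/9)*m + 56 = ((½)*(⅑))*m + 56 = m/18 + 56 = 56 + m/18)
r(o) = -8 (r(o) = -3 - 5 = -8)
(√(1154 + 276) + r(-69))/(-922 + S(-3, 68)) = (√(1154 + 276) - 8)/(-922 + (56 + (1/18)*(-3))) = (√1430 - 8)/(-922 + (56 - ⅙)) = (-8 + √1430)/(-922 + 335/6) = (-8 + √1430)/(-5197/6) = (-8 + √1430)*(-6/5197) = 48/5197 - 6*√1430/5197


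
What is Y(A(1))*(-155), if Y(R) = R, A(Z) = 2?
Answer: -310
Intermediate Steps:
Y(A(1))*(-155) = 2*(-155) = -310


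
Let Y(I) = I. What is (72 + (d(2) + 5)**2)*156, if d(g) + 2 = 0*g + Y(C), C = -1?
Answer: 11856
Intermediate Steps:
d(g) = -3 (d(g) = -2 + (0*g - 1) = -2 + (0 - 1) = -2 - 1 = -3)
(72 + (d(2) + 5)**2)*156 = (72 + (-3 + 5)**2)*156 = (72 + 2**2)*156 = (72 + 4)*156 = 76*156 = 11856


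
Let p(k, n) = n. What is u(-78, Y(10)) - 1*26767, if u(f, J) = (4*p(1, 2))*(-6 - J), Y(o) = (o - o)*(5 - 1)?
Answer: -26815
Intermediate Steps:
Y(o) = 0 (Y(o) = 0*4 = 0)
u(f, J) = -48 - 8*J (u(f, J) = (4*2)*(-6 - J) = 8*(-6 - J) = -48 - 8*J)
u(-78, Y(10)) - 1*26767 = (-48 - 8*0) - 1*26767 = (-48 + 0) - 26767 = -48 - 26767 = -26815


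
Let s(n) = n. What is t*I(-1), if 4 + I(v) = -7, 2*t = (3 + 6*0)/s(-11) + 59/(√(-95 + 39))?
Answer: 3/2 + 649*I*√14/56 ≈ 1.5 + 43.363*I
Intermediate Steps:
t = -3/22 - 59*I*√14/56 (t = ((3 + 6*0)/(-11) + 59/(√(-95 + 39)))/2 = ((3 + 0)*(-1/11) + 59/(√(-56)))/2 = (3*(-1/11) + 59/((2*I*√14)))/2 = (-3/11 + 59*(-I*√14/28))/2 = (-3/11 - 59*I*√14/28)/2 = -3/22 - 59*I*√14/56 ≈ -0.13636 - 3.9421*I)
I(v) = -11 (I(v) = -4 - 7 = -11)
t*I(-1) = (-3/22 - 59*I*√14/56)*(-11) = 3/2 + 649*I*√14/56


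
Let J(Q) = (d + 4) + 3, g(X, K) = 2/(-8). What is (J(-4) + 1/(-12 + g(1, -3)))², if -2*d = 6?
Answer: 36864/2401 ≈ 15.354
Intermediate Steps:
d = -3 (d = -½*6 = -3)
g(X, K) = -¼ (g(X, K) = 2*(-⅛) = -¼)
J(Q) = 4 (J(Q) = (-3 + 4) + 3 = 1 + 3 = 4)
(J(-4) + 1/(-12 + g(1, -3)))² = (4 + 1/(-12 - ¼))² = (4 + 1/(-49/4))² = (4 - 4/49)² = (192/49)² = 36864/2401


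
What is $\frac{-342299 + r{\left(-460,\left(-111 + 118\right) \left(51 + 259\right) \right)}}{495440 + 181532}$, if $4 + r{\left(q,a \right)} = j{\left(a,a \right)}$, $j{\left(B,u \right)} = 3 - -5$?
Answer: $- \frac{342295}{676972} \approx -0.50563$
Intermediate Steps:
$j{\left(B,u \right)} = 8$ ($j{\left(B,u \right)} = 3 + 5 = 8$)
$r{\left(q,a \right)} = 4$ ($r{\left(q,a \right)} = -4 + 8 = 4$)
$\frac{-342299 + r{\left(-460,\left(-111 + 118\right) \left(51 + 259\right) \right)}}{495440 + 181532} = \frac{-342299 + 4}{495440 + 181532} = - \frac{342295}{676972}$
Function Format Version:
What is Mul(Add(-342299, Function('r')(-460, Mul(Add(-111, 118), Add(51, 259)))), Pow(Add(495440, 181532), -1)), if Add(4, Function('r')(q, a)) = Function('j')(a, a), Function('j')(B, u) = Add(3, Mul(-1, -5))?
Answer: Rational(-342295, 676972) ≈ -0.50563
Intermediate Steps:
Function('j')(B, u) = 8 (Function('j')(B, u) = Add(3, 5) = 8)
Function('r')(q, a) = 4 (Function('r')(q, a) = Add(-4, 8) = 4)
Mul(Add(-342299, Function('r')(-460, Mul(Add(-111, 118), Add(51, 259)))), Pow(Add(495440, 181532), -1)) = Mul(Add(-342299, 4), Pow(Add(495440, 181532), -1)) = Mul(-342295, Pow(676972, -1)) = Mul(-342295, Rational(1, 676972)) = Rational(-342295, 676972)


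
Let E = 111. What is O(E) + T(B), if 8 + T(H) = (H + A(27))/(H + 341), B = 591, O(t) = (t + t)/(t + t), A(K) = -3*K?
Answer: -3007/466 ≈ -6.4528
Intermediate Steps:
O(t) = 1 (O(t) = (2*t)/((2*t)) = (2*t)*(1/(2*t)) = 1)
T(H) = -8 + (-81 + H)/(341 + H) (T(H) = -8 + (H - 3*27)/(H + 341) = -8 + (H - 81)/(341 + H) = -8 + (-81 + H)/(341 + H))
O(E) + T(B) = 1 + (-2809 - 7*591)/(341 + 591) = 1 + (-2809 - 4137)/932 = 1 + (1/932)*(-6946) = 1 - 3473/466 = -3007/466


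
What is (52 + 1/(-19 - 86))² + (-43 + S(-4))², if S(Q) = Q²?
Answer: 37837906/11025 ≈ 3432.0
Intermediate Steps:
(52 + 1/(-19 - 86))² + (-43 + S(-4))² = (52 + 1/(-19 - 86))² + (-43 + (-4)²)² = (52 + 1/(-105))² + (-43 + 16)² = (52 - 1/105)² + (-27)² = (5459/105)² + 729 = 29800681/11025 + 729 = 37837906/11025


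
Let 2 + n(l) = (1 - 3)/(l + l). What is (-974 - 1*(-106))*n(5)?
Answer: 9548/5 ≈ 1909.6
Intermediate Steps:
n(l) = -2 - 1/l (n(l) = -2 + (1 - 3)/(l + l) = -2 - 2*1/(2*l) = -2 - 1/l)
(-974 - 1*(-106))*n(5) = (-974 - 1*(-106))*(-2 - 1/5) = (-974 + 106)*(-2 - 1*⅕) = -868*(-2 - ⅕) = -868*(-11/5) = 9548/5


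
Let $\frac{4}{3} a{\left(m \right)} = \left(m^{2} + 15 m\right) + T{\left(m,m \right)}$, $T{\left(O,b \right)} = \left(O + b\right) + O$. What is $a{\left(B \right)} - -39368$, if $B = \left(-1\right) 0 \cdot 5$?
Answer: $39368$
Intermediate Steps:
$T{\left(O,b \right)} = b + 2 O$
$B = 0$ ($B = 0 \cdot 5 = 0$)
$a{\left(m \right)} = \frac{3 m^{2}}{4} + \frac{27 m}{2}$ ($a{\left(m \right)} = \frac{3 \left(\left(m^{2} + 15 m\right) + \left(m + 2 m\right)\right)}{4} = \frac{3 \left(\left(m^{2} + 15 m\right) + 3 m\right)}{4} = \frac{3 \left(m^{2} + 18 m\right)}{4} = \frac{3 m^{2}}{4} + \frac{27 m}{2}$)
$a{\left(B \right)} - -39368 = \frac{3}{4} \cdot 0 \left(18 + 0\right) - -39368 = \frac{3}{4} \cdot 0 \cdot 18 + 39368 = 0 + 39368 = 39368$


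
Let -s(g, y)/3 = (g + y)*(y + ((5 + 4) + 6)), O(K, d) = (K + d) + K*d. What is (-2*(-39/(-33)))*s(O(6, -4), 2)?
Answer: -26520/11 ≈ -2410.9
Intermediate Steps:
O(K, d) = K + d + K*d
s(g, y) = -3*(15 + y)*(g + y) (s(g, y) = -3*(g + y)*(y + ((5 + 4) + 6)) = -3*(g + y)*(y + (9 + 6)) = -3*(g + y)*(y + 15) = -3*(g + y)*(15 + y) = -3*(15 + y)*(g + y))
(-2*(-39/(-33)))*s(O(6, -4), 2) = (-2*(-39/(-33)))*(-45*(6 - 4 + 6*(-4)) - 45*2 - 3*2² - 3*(6 - 4 + 6*(-4))*2) = (-2*(-39*(-1/33)))*(-45*(6 - 4 - 24) - 90 - 3*4 - 3*(6 - 4 - 24)*2) = (-2*13/11)*(-45*(-22) - 90 - 12 - 3*(-22)*2) = (-1*26/11)*(990 - 90 - 12 + 132) = -26/11*1020 = -26520/11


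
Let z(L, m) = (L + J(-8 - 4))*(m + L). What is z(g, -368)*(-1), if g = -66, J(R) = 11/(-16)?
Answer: -231539/8 ≈ -28942.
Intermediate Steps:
J(R) = -11/16 (J(R) = 11*(-1/16) = -11/16)
z(L, m) = (-11/16 + L)*(L + m) (z(L, m) = (L - 11/16)*(m + L) = (-11/16 + L)*(L + m))
z(g, -368)*(-1) = ((-66)² - 11/16*(-66) - 11/16*(-368) - 66*(-368))*(-1) = (4356 + 363/8 + 253 + 24288)*(-1) = (231539/8)*(-1) = -231539/8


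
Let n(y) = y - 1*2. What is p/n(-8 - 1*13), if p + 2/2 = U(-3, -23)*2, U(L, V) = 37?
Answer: -73/23 ≈ -3.1739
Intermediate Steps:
n(y) = -2 + y (n(y) = y - 2 = -2 + y)
p = 73 (p = -1 + 37*2 = -1 + 74 = 73)
p/n(-8 - 1*13) = 73/(-2 + (-8 - 1*13)) = 73/(-2 + (-8 - 13)) = 73/(-2 - 21) = 73/(-23) = 73*(-1/23) = -73/23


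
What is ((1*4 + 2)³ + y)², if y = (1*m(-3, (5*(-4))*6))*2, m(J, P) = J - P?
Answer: 202500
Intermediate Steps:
y = 234 (y = (1*(-3 - 5*(-4)*6))*2 = (1*(-3 - (-20)*6))*2 = (1*(-3 - 1*(-120)))*2 = (1*(-3 + 120))*2 = (1*117)*2 = 117*2 = 234)
((1*4 + 2)³ + y)² = ((1*4 + 2)³ + 234)² = ((4 + 2)³ + 234)² = (6³ + 234)² = (216 + 234)² = 450² = 202500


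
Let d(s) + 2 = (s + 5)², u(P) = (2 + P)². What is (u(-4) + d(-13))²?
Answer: 4356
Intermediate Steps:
d(s) = -2 + (5 + s)² (d(s) = -2 + (s + 5)² = -2 + (5 + s)²)
(u(-4) + d(-13))² = ((2 - 4)² + (-2 + (5 - 13)²))² = ((-2)² + (-2 + (-8)²))² = (4 + (-2 + 64))² = (4 + 62)² = 66² = 4356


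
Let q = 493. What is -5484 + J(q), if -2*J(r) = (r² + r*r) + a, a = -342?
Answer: -248362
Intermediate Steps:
J(r) = 171 - r² (J(r) = -((r² + r*r) - 342)/2 = -((r² + r²) - 342)/2 = -(2*r² - 342)/2 = -(-342 + 2*r²)/2 = 171 - r²)
-5484 + J(q) = -5484 + (171 - 1*493²) = -5484 + (171 - 1*243049) = -5484 + (171 - 243049) = -5484 - 242878 = -248362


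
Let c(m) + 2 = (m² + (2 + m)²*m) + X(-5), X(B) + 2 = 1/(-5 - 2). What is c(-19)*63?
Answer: -323451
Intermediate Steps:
X(B) = -15/7 (X(B) = -2 + 1/(-5 - 2) = -2 + 1/(-7) = -2 - ⅐ = -15/7)
c(m) = -29/7 + m² + m*(2 + m)² (c(m) = -2 + ((m² + (2 + m)²*m) - 15/7) = -2 + ((m² + m*(2 + m)²) - 15/7) = -2 + (-15/7 + m² + m*(2 + m)²) = -29/7 + m² + m*(2 + m)²)
c(-19)*63 = (-29/7 + (-19)² - 19*(2 - 19)²)*63 = (-29/7 + 361 - 19*(-17)²)*63 = (-29/7 + 361 - 19*289)*63 = (-29/7 + 361 - 5491)*63 = -35939/7*63 = -323451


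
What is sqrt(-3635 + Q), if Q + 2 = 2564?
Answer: I*sqrt(1073) ≈ 32.757*I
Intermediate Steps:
Q = 2562 (Q = -2 + 2564 = 2562)
sqrt(-3635 + Q) = sqrt(-3635 + 2562) = sqrt(-1073) = I*sqrt(1073)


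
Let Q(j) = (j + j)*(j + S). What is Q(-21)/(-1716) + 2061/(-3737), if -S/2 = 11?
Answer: -1714283/1068782 ≈ -1.6040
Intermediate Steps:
S = -22 (S = -2*11 = -22)
Q(j) = 2*j*(-22 + j) (Q(j) = (j + j)*(j - 22) = (2*j)*(-22 + j) = 2*j*(-22 + j))
Q(-21)/(-1716) + 2061/(-3737) = (2*(-21)*(-22 - 21))/(-1716) + 2061/(-3737) = (2*(-21)*(-43))*(-1/1716) + 2061*(-1/3737) = 1806*(-1/1716) - 2061/3737 = -301/286 - 2061/3737 = -1714283/1068782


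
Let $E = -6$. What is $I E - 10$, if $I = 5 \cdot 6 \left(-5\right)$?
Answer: $890$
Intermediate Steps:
$I = -150$ ($I = 30 \left(-5\right) = -150$)
$I E - 10 = \left(-150\right) \left(-6\right) - 10 = 900 - 10 = 890$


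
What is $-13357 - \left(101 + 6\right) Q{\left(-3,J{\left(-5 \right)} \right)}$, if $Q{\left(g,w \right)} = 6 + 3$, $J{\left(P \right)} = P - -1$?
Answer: $-14320$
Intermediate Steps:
$J{\left(P \right)} = 1 + P$ ($J{\left(P \right)} = P + 1 = 1 + P$)
$Q{\left(g,w \right)} = 9$
$-13357 - \left(101 + 6\right) Q{\left(-3,J{\left(-5 \right)} \right)} = -13357 - \left(101 + 6\right) 9 = -13357 - 107 \cdot 9 = -13357 - 963 = -14320$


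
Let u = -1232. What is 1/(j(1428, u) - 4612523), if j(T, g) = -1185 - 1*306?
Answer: -1/4614014 ≈ -2.1673e-7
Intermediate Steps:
j(T, g) = -1491 (j(T, g) = -1185 - 306 = -1491)
1/(j(1428, u) - 4612523) = 1/(-1491 - 4612523) = 1/(-4614014) = -1/4614014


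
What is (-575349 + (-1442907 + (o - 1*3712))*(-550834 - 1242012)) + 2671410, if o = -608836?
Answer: 3685116370991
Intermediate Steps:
(-575349 + (-1442907 + (o - 1*3712))*(-550834 - 1242012)) + 2671410 = (-575349 + (-1442907 + (-608836 - 1*3712))*(-550834 - 1242012)) + 2671410 = (-575349 + (-1442907 + (-608836 - 3712))*(-1792846)) + 2671410 = (-575349 + (-1442907 - 612548)*(-1792846)) + 2671410 = (-575349 - 2055455*(-1792846)) + 2671410 = (-575349 + 3685114274930) + 2671410 = 3685113699581 + 2671410 = 3685116370991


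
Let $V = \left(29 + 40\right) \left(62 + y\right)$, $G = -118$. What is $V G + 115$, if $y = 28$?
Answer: $-732665$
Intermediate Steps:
$V = 6210$ ($V = \left(29 + 40\right) \left(62 + 28\right) = 69 \cdot 90 = 6210$)
$V G + 115 = 6210 \left(-118\right) + 115 = -732780 + 115 = -732665$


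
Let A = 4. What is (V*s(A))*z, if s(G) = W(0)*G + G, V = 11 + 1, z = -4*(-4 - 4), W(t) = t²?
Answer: 1536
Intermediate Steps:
z = 32 (z = -4*(-8) = 32)
V = 12
s(G) = G (s(G) = 0²*G + G = 0*G + G = 0 + G = G)
(V*s(A))*z = (12*4)*32 = 48*32 = 1536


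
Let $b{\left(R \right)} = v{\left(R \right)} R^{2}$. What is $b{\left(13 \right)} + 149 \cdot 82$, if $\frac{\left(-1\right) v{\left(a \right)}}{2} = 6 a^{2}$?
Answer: $-330514$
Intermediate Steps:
$v{\left(a \right)} = - 12 a^{2}$ ($v{\left(a \right)} = - 2 \cdot 6 a^{2} = - 12 a^{2}$)
$b{\left(R \right)} = - 12 R^{4}$ ($b{\left(R \right)} = - 12 R^{2} R^{2} = - 12 R^{4}$)
$b{\left(13 \right)} + 149 \cdot 82 = - 12 \cdot 13^{4} + 149 \cdot 82 = \left(-12\right) 28561 + 12218 = -342732 + 12218 = -330514$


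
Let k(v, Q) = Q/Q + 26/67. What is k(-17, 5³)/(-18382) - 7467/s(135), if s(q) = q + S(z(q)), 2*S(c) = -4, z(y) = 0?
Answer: -69145299/1231594 ≈ -56.143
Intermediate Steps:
S(c) = -2 (S(c) = (½)*(-4) = -2)
k(v, Q) = 93/67 (k(v, Q) = 1 + 26*(1/67) = 1 + 26/67 = 93/67)
s(q) = -2 + q (s(q) = q - 2 = -2 + q)
k(-17, 5³)/(-18382) - 7467/s(135) = (93/67)/(-18382) - 7467/(-2 + 135) = (93/67)*(-1/18382) - 7467/133 = -93/1231594 - 7467*1/133 = -93/1231594 - 393/7 = -69145299/1231594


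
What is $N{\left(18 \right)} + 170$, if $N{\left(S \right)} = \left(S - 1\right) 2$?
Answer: $204$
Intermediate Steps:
$N{\left(S \right)} = -2 + 2 S$ ($N{\left(S \right)} = \left(-1 + S\right) 2 = -2 + 2 S$)
$N{\left(18 \right)} + 170 = \left(-2 + 2 \cdot 18\right) + 170 = \left(-2 + 36\right) + 170 = 34 + 170 = 204$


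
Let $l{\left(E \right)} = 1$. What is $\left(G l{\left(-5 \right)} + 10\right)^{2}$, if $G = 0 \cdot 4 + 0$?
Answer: $100$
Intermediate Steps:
$G = 0$ ($G = 0 + 0 = 0$)
$\left(G l{\left(-5 \right)} + 10\right)^{2} = \left(0 \cdot 1 + 10\right)^{2} = \left(0 + 10\right)^{2} = 10^{2} = 100$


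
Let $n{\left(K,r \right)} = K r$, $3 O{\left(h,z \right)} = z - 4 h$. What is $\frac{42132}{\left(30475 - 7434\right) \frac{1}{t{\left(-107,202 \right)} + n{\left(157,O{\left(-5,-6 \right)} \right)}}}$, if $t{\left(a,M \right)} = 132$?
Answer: $\frac{36430136}{23041} \approx 1581.1$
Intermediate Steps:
$O{\left(h,z \right)} = - \frac{4 h}{3} + \frac{z}{3}$ ($O{\left(h,z \right)} = \frac{z - 4 h}{3} = - \frac{4 h}{3} + \frac{z}{3}$)
$\frac{42132}{\left(30475 - 7434\right) \frac{1}{t{\left(-107,202 \right)} + n{\left(157,O{\left(-5,-6 \right)} \right)}}} = \frac{42132}{\left(30475 - 7434\right) \frac{1}{132 + 157 \left(\left(- \frac{4}{3}\right) \left(-5\right) + \frac{1}{3} \left(-6\right)\right)}} = \frac{42132}{23041 \frac{1}{132 + 157 \left(\frac{20}{3} - 2\right)}} = \frac{42132}{23041 \frac{1}{132 + 157 \cdot \frac{14}{3}}} = \frac{42132}{23041 \frac{1}{132 + \frac{2198}{3}}} = \frac{42132}{23041 \frac{1}{\frac{2594}{3}}} = \frac{42132}{23041 \cdot \frac{3}{2594}} = \frac{42132}{\frac{69123}{2594}} = 42132 \cdot \frac{2594}{69123} = \frac{36430136}{23041}$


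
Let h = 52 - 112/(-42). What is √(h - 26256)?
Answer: 2*I*√58953/3 ≈ 161.87*I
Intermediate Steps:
h = 164/3 (h = 52 - 1/42*(-112) = 52 + 8/3 = 164/3 ≈ 54.667)
√(h - 26256) = √(164/3 - 26256) = √(-78604/3) = 2*I*√58953/3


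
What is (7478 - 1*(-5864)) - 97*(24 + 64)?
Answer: 4806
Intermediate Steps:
(7478 - 1*(-5864)) - 97*(24 + 64) = (7478 + 5864) - 97*88 = 13342 - 1*8536 = 13342 - 8536 = 4806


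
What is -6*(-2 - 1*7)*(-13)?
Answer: -702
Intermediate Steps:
-6*(-2 - 1*7)*(-13) = -6*(-2 - 7)*(-13) = -6*(-9)*(-13) = 54*(-13) = -702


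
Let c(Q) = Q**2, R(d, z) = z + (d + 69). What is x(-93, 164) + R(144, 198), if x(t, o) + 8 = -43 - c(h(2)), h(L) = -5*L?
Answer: 260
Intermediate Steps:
R(d, z) = 69 + d + z (R(d, z) = z + (69 + d) = 69 + d + z)
x(t, o) = -151 (x(t, o) = -8 + (-43 - (-5*2)**2) = -8 + (-43 - 1*(-10)**2) = -8 + (-43 - 1*100) = -8 + (-43 - 100) = -8 - 143 = -151)
x(-93, 164) + R(144, 198) = -151 + (69 + 144 + 198) = -151 + 411 = 260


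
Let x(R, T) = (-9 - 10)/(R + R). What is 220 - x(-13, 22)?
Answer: 5701/26 ≈ 219.27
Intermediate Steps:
x(R, T) = -19/(2*R) (x(R, T) = -19*1/(2*R) = -19/(2*R))
220 - x(-13, 22) = 220 - (-19)/(2*(-13)) = 220 - (-19)*(-1)/(2*13) = 220 - 1*19/26 = 220 - 19/26 = 5701/26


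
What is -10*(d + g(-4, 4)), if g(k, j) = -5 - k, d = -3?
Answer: 40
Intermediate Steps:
-10*(d + g(-4, 4)) = -10*(-3 + (-5 - 1*(-4))) = -10*(-3 + (-5 + 4)) = -10*(-3 - 1) = -10*(-4) = 40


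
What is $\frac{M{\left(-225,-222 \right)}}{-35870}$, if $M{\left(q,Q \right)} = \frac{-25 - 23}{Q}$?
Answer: $- \frac{4}{663595} \approx -6.0278 \cdot 10^{-6}$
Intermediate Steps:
$M{\left(q,Q \right)} = - \frac{48}{Q}$
$\frac{M{\left(-225,-222 \right)}}{-35870} = \frac{\left(-48\right) \frac{1}{-222}}{-35870} = \left(-48\right) \left(- \frac{1}{222}\right) \left(- \frac{1}{35870}\right) = \frac{8}{37} \left(- \frac{1}{35870}\right) = - \frac{4}{663595}$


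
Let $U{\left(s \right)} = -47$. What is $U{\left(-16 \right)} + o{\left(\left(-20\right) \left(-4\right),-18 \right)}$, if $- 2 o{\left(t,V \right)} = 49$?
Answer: $- \frac{143}{2} \approx -71.5$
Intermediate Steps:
$o{\left(t,V \right)} = - \frac{49}{2}$ ($o{\left(t,V \right)} = \left(- \frac{1}{2}\right) 49 = - \frac{49}{2}$)
$U{\left(-16 \right)} + o{\left(\left(-20\right) \left(-4\right),-18 \right)} = -47 - \frac{49}{2} = - \frac{143}{2}$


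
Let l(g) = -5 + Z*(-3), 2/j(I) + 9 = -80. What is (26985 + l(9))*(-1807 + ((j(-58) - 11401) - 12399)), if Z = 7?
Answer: -61440234975/89 ≈ -6.9034e+8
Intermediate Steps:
j(I) = -2/89 (j(I) = 2/(-9 - 80) = 2/(-89) = 2*(-1/89) = -2/89)
l(g) = -26 (l(g) = -5 + 7*(-3) = -5 - 21 = -26)
(26985 + l(9))*(-1807 + ((j(-58) - 11401) - 12399)) = (26985 - 26)*(-1807 + ((-2/89 - 11401) - 12399)) = 26959*(-1807 + (-1014691/89 - 12399)) = 26959*(-1807 - 2118202/89) = 26959*(-2279025/89) = -61440234975/89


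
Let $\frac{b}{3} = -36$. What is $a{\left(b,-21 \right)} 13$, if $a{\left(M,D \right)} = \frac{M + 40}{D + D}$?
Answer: $\frac{442}{21} \approx 21.048$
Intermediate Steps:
$b = -108$ ($b = 3 \left(-36\right) = -108$)
$a{\left(M,D \right)} = \frac{40 + M}{2 D}$
$a{\left(b,-21 \right)} 13 = \frac{40 - 108}{2 \left(-21\right)} 13 = \frac{1}{2} \left(- \frac{1}{21}\right) \left(-68\right) 13 = \frac{34}{21} \cdot 13 = \frac{442}{21}$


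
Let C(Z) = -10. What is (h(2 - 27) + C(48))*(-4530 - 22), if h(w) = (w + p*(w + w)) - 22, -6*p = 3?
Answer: 145664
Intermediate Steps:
p = -½ (p = -⅙*3 = -½ ≈ -0.50000)
h(w) = -22 (h(w) = (w - (w + w)/2) - 22 = (w - w) - 22 = 0 - 22 = -22)
(h(2 - 27) + C(48))*(-4530 - 22) = (-22 - 10)*(-4530 - 22) = -32*(-4552) = 145664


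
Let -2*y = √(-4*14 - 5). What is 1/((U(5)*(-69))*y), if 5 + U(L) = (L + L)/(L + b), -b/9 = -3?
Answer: 32*I*√61/315675 ≈ 0.00079173*I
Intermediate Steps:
b = 27 (b = -9*(-3) = 27)
U(L) = -5 + 2*L/(27 + L) (U(L) = -5 + (L + L)/(L + 27) = -5 + (2*L)/(27 + L) = -5 + 2*L/(27 + L))
y = -I*√61/2 (y = -√(-4*14 - 5)/2 = -√(-56 - 5)/2 = -I*√61/2 ≈ -3.9051*I)
1/((U(5)*(-69))*y) = 1/(((3*(-45 - 1*5)/(27 + 5))*(-69))*(-I*√61/2)) = 1/(((3*(-45 - 5)/32)*(-69))*(-I*√61/2)) = 1/(((3*(1/32)*(-50))*(-69))*(-I*√61/2)) = 1/((-75/16*(-69))*(-I*√61/2)) = 1/(5175*(-I*√61/2)/16) = 1/(-5175*I*√61/32) = 32*I*√61/315675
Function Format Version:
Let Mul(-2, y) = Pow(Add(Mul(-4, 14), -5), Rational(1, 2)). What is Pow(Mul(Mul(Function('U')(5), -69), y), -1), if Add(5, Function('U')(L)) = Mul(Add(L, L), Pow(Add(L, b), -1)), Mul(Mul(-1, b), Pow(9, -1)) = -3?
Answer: Mul(Rational(32, 315675), I, Pow(61, Rational(1, 2))) ≈ Mul(0.00079173, I)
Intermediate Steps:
b = 27 (b = Mul(-9, -3) = 27)
Function('U')(L) = Add(-5, Mul(2, L, Pow(Add(27, L), -1))) (Function('U')(L) = Add(-5, Mul(Add(L, L), Pow(Add(L, 27), -1))) = Add(-5, Mul(Mul(2, L), Pow(Add(27, L), -1))) = Add(-5, Mul(2, L, Pow(Add(27, L), -1))))
y = Mul(Rational(-1, 2), I, Pow(61, Rational(1, 2))) (y = Mul(Rational(-1, 2), Pow(Add(Mul(-4, 14), -5), Rational(1, 2))) = Mul(Rational(-1, 2), Pow(Add(-56, -5), Rational(1, 2))) = Mul(Rational(-1, 2), Pow(-61, Rational(1, 2))) = Mul(Rational(-1, 2), Mul(I, Pow(61, Rational(1, 2)))) = Mul(Rational(-1, 2), I, Pow(61, Rational(1, 2))) ≈ Mul(-3.9051, I))
Pow(Mul(Mul(Function('U')(5), -69), y), -1) = Pow(Mul(Mul(Mul(3, Pow(Add(27, 5), -1), Add(-45, Mul(-1, 5))), -69), Mul(Rational(-1, 2), I, Pow(61, Rational(1, 2)))), -1) = Pow(Mul(Mul(Mul(3, Pow(32, -1), Add(-45, -5)), -69), Mul(Rational(-1, 2), I, Pow(61, Rational(1, 2)))), -1) = Pow(Mul(Mul(Mul(3, Rational(1, 32), -50), -69), Mul(Rational(-1, 2), I, Pow(61, Rational(1, 2)))), -1) = Pow(Mul(Mul(Rational(-75, 16), -69), Mul(Rational(-1, 2), I, Pow(61, Rational(1, 2)))), -1) = Pow(Mul(Rational(5175, 16), Mul(Rational(-1, 2), I, Pow(61, Rational(1, 2)))), -1) = Pow(Mul(Rational(-5175, 32), I, Pow(61, Rational(1, 2))), -1) = Mul(Rational(32, 315675), I, Pow(61, Rational(1, 2)))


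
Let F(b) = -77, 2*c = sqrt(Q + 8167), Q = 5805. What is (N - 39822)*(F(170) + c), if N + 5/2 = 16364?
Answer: 3612917/2 - 46921*sqrt(3493)/2 ≈ 4.1991e+5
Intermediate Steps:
c = sqrt(3493) (c = sqrt(5805 + 8167)/2 = sqrt(13972)/2 = (2*sqrt(3493))/2 = sqrt(3493) ≈ 59.102)
N = 32723/2 (N = -5/2 + 16364 = 32723/2 ≈ 16362.)
(N - 39822)*(F(170) + c) = (32723/2 - 39822)*(-77 + sqrt(3493)) = -46921*(-77 + sqrt(3493))/2 = 3612917/2 - 46921*sqrt(3493)/2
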